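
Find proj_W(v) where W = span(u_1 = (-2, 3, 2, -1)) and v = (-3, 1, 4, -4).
proj_W(v) = (-7/3, 7/2, 7/3, -7/6)

Set up U = [u_1 | ... | u_1] ∈ R^(4×1). The projector onto W = col(U) is P = U (U^T U)^(-1) U^T.
Compute U^T U =
  [18],
and U^T v = (21).
Solve U^T U · c = U^T v for the coefficients: c = (7/6). The projection is proj_W(v) = U c.
Check: (v - proj_W(v)) · u_1 = 0  (should be 0).
Result: proj_W(v) = (-7/3, 7/2, 7/3, -7/6).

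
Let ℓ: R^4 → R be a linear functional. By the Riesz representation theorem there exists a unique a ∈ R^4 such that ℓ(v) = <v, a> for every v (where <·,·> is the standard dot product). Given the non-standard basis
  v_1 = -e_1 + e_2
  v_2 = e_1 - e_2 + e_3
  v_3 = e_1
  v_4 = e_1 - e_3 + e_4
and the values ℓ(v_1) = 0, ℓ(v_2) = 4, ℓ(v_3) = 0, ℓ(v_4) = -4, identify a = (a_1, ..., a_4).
a = (0, 0, 4, 0)

Write a = (a_1, ..., a_4) in the standard basis. For each basis vector v_i, ℓ(v_i) = <v_i, a> is a linear equation in the a_j's. Collect the n equations into a matrix system V a = ℓ, where row i of V is v_i (expressed in the standard basis). Since V is invertible (lower-triangular with 1s on the diagonal, up to permutation), solve by back-substitution:
  V =
[[-1, 1, 0, 0],
 [1, -1, 1, 0],
 [1, 0, 0, 0],
 [1, 0, -1, 1]]
  V a = (0, 4, 0, -4)
Solving gives a = (0, 0, 4, 0).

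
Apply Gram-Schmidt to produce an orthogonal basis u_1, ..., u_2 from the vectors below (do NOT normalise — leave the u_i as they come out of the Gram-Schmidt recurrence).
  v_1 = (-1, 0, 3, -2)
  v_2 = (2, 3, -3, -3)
Orthogonal basis:
  u_1 = (-1, 0, 3, -2)
  u_2 = (23/14, 3, -27/14, -26/7)

Apply the Gram-Schmidt recurrence
  u_1 = v_1
  u_i = v_i − Σ_{j<i} ((v_i · u_j) / (u_j · u_j)) · u_j.

Step by step this gives:
  u_1 = (-1, 0, 3, -2)
  u_2 = (23/14, 3, -27/14, -26/7)

Orthogonality check:
  u_2 · u_1 = 0 (should be 0)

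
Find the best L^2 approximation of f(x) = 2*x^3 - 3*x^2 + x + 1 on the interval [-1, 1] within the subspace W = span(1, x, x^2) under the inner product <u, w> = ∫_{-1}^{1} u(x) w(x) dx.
g(x) = -3*x^2 + 11*x/5 + 1

The best approximation g ∈ W is the orthogonal projection of f onto W. Writing g = a_0 + a_1 x + a_2 x^2, the coefficients solve the normal equations G · a = b where
  G_{ij} = <φ_i, φ_j> and b_i = <f, φ_i>, with φ_0 = 1, φ_1 = x, φ_2 = x^2.
G =
  [2, 0, 2/3]
  [0, 2/3, 0]
  [2/3, 0, 2/5],
b = (0, 22/15, -8/15).
Solving gives a_0 = 1, a_1 = 11/5, a_2 = -3, so
  g(x) = -3*x^2 + 11*x/5 + 1.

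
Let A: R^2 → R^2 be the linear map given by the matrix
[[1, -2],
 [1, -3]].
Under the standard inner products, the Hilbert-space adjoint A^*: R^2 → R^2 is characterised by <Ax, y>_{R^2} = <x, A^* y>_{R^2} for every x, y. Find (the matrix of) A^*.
A^* = A^T =
[[1, 1],
 [-2, -3]]

For real matrices with standard dot products, the defining identity <Ax, y> = <x, A^* y> gives (Ax)^T y = x^T (A^*) y, i.e. x^T A^T y = x^T (A^*) y. Since this holds for all x, y, we must have A^* = A^T. Therefore
A^* =
[[1, 1],
 [-2, -3]].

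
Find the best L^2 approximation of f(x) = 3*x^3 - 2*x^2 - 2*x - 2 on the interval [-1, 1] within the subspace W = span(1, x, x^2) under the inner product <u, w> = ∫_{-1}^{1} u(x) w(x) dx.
g(x) = -2*x^2 - x/5 - 2

The best approximation g ∈ W is the orthogonal projection of f onto W. Writing g = a_0 + a_1 x + a_2 x^2, the coefficients solve the normal equations G · a = b where
  G_{ij} = <φ_i, φ_j> and b_i = <f, φ_i>, with φ_0 = 1, φ_1 = x, φ_2 = x^2.
G =
  [2, 0, 2/3]
  [0, 2/3, 0]
  [2/3, 0, 2/5],
b = (-16/3, -2/15, -32/15).
Solving gives a_0 = -2, a_1 = -1/5, a_2 = -2, so
  g(x) = -2*x^2 - x/5 - 2.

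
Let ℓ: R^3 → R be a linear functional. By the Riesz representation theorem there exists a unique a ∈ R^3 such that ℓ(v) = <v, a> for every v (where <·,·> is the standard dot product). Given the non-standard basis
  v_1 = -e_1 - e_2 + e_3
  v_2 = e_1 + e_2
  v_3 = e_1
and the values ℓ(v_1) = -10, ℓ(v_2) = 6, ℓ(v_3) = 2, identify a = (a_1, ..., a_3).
a = (2, 4, -4)

Write a = (a_1, ..., a_3) in the standard basis. For each basis vector v_i, ℓ(v_i) = <v_i, a> is a linear equation in the a_j's. Collect the n equations into a matrix system V a = ℓ, where row i of V is v_i (expressed in the standard basis). Since V is invertible (lower-triangular with 1s on the diagonal, up to permutation), solve by back-substitution:
  V =
[[-1, -1, 1],
 [1, 1, 0],
 [1, 0, 0]]
  V a = (-10, 6, 2)
Solving gives a = (2, 4, -4).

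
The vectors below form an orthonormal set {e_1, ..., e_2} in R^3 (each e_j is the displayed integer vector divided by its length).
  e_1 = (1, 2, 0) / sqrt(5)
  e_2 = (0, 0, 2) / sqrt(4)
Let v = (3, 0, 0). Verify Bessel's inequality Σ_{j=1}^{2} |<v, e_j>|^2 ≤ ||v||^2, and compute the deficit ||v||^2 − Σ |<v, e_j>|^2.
Σ |<v, e_j>|^2 = 9/5; ||v||^2 = 9; deficit = 36/5

Write each e_j = u_j / sqrt(<u_j, u_j>) where u_j is the displayed integer vector. Then <v, e_j> = <v, u_j> / sqrt(<u_j, u_j>), so |<v, e_j>|^2 = <v, u_j>^2 / <u_j, u_j>.
Coefficients: <v, e_1> = 3/sqrt(5), <v, e_2> = 0/sqrt(4).
Square and sum: Σ |<v, e_j>|^2 = 9/5.
Compute ||v||^2 = v·v = 9.
Deficit = 9 − 9/5 = 36/5 ≥ 0, confirming Bessel's inequality. (The deficit equals ||v − Σ <v,e_j> e_j||^2, the squared distance from v to span{e_j}.)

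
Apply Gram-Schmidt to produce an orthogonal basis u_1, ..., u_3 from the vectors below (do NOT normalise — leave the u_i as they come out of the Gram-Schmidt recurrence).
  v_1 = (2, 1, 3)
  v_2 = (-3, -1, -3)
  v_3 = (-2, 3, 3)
Orthogonal basis:
  u_1 = (2, 1, 3)
  u_2 = (-5/7, 1/7, 3/7)
  u_3 = (0, 9/5, -3/5)

Apply the Gram-Schmidt recurrence
  u_1 = v_1
  u_i = v_i − Σ_{j<i} ((v_i · u_j) / (u_j · u_j)) · u_j.

Step by step this gives:
  u_1 = (2, 1, 3)
  u_2 = (-5/7, 1/7, 3/7)
  u_3 = (0, 9/5, -3/5)

Orthogonality check:
  u_2 · u_1 = 0 (should be 0)
  u_3 · u_1 = 0 (should be 0)
  u_3 · u_2 = 0 (should be 0)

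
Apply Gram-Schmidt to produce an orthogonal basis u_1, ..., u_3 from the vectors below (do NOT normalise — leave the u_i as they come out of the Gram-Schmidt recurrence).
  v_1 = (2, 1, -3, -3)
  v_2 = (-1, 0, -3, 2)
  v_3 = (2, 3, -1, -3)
Orthogonal basis:
  u_1 = (2, 1, -3, -3)
  u_2 = (-25/23, -1/23, -66/23, 49/23)
  u_3 = (-34/321, 692/321, 30/107, 118/321)

Apply the Gram-Schmidt recurrence
  u_1 = v_1
  u_i = v_i − Σ_{j<i} ((v_i · u_j) / (u_j · u_j)) · u_j.

Step by step this gives:
  u_1 = (2, 1, -3, -3)
  u_2 = (-25/23, -1/23, -66/23, 49/23)
  u_3 = (-34/321, 692/321, 30/107, 118/321)

Orthogonality check:
  u_2 · u_1 = 0 (should be 0)
  u_3 · u_1 = 0 (should be 0)
  u_3 · u_2 = 0 (should be 0)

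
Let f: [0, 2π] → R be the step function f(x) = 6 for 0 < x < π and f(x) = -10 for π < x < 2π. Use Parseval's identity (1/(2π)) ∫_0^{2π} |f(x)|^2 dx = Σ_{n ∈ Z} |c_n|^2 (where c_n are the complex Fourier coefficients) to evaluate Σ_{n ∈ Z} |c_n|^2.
Σ |c_n|^2 = 68

Parseval equates the L^2 energy of f (normalised by 1/(2π)) with the ℓ^2 sum of its Fourier coefficients: (1/(2π)) ∫_0^{2π} |f|^2 = Σ |c_n|^2.
Compute the left side: (1/(2π)) [∫_0^π 6^2 dx + ∫_π^{2π} (-10)^2 dx] = (1/(2π)) · (36π + 100π) = (36 + 100)/2 = 68.
So Σ_{n ∈ Z} |c_n|^2 = 68.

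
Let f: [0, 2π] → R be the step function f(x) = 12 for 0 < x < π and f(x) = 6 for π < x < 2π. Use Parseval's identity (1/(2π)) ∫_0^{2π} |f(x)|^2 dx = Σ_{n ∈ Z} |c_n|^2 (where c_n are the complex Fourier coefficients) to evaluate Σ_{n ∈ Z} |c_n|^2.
Σ |c_n|^2 = 90

Parseval equates the L^2 energy of f (normalised by 1/(2π)) with the ℓ^2 sum of its Fourier coefficients: (1/(2π)) ∫_0^{2π} |f|^2 = Σ |c_n|^2.
Compute the left side: (1/(2π)) [∫_0^π 12^2 dx + ∫_π^{2π} 6^2 dx] = (1/(2π)) · (144π + 36π) = (144 + 36)/2 = 90.
So Σ_{n ∈ Z} |c_n|^2 = 90.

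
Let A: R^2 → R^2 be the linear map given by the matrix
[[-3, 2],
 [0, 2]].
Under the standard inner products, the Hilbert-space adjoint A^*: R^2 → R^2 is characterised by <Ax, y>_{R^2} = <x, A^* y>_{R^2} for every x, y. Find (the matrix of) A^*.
A^* = A^T =
[[-3, 0],
 [2, 2]]

For real matrices with standard dot products, the defining identity <Ax, y> = <x, A^* y> gives (Ax)^T y = x^T (A^*) y, i.e. x^T A^T y = x^T (A^*) y. Since this holds for all x, y, we must have A^* = A^T. Therefore
A^* =
[[-3, 0],
 [2, 2]].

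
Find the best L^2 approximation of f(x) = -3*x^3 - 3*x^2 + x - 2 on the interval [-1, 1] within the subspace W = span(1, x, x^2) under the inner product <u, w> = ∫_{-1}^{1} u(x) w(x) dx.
g(x) = -3*x^2 - 4*x/5 - 2

The best approximation g ∈ W is the orthogonal projection of f onto W. Writing g = a_0 + a_1 x + a_2 x^2, the coefficients solve the normal equations G · a = b where
  G_{ij} = <φ_i, φ_j> and b_i = <f, φ_i>, with φ_0 = 1, φ_1 = x, φ_2 = x^2.
G =
  [2, 0, 2/3]
  [0, 2/3, 0]
  [2/3, 0, 2/5],
b = (-6, -8/15, -38/15).
Solving gives a_0 = -2, a_1 = -4/5, a_2 = -3, so
  g(x) = -3*x^2 - 4*x/5 - 2.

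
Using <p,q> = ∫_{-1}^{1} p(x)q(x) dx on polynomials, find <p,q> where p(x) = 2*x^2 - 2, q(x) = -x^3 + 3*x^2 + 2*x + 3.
<p,q> = -48/5

Expand the product: p(x)·q(x) = -2*x^5 + 6*x^4 + 6*x^3 - 4*x - 6.
∫_{-1}^{1} of each monomial x^k gives [2/(k+1) if k even, 0 if k odd]. Integrating term-by-term (or equivalently evaluating the antiderivative F(x) = -x^6/3 + 6*x^5/5 + 3*x^4/2 - 2*x^2 - 6*x at the endpoints):
  F(1) − F(−1) = -169/30 − (119/30) = -48/5.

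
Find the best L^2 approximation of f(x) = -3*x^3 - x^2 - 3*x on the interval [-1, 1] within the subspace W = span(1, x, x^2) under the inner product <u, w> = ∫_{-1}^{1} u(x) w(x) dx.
g(x) = -x^2 - 24*x/5

The best approximation g ∈ W is the orthogonal projection of f onto W. Writing g = a_0 + a_1 x + a_2 x^2, the coefficients solve the normal equations G · a = b where
  G_{ij} = <φ_i, φ_j> and b_i = <f, φ_i>, with φ_0 = 1, φ_1 = x, φ_2 = x^2.
G =
  [2, 0, 2/3]
  [0, 2/3, 0]
  [2/3, 0, 2/5],
b = (-2/3, -16/5, -2/5).
Solving gives a_0 = 0, a_1 = -24/5, a_2 = -1, so
  g(x) = -x^2 - 24*x/5.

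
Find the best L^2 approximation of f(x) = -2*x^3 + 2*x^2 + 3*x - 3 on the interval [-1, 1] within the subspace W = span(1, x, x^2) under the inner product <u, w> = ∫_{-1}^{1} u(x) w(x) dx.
g(x) = 2*x^2 + 9*x/5 - 3

The best approximation g ∈ W is the orthogonal projection of f onto W. Writing g = a_0 + a_1 x + a_2 x^2, the coefficients solve the normal equations G · a = b where
  G_{ij} = <φ_i, φ_j> and b_i = <f, φ_i>, with φ_0 = 1, φ_1 = x, φ_2 = x^2.
G =
  [2, 0, 2/3]
  [0, 2/3, 0]
  [2/3, 0, 2/5],
b = (-14/3, 6/5, -6/5).
Solving gives a_0 = -3, a_1 = 9/5, a_2 = 2, so
  g(x) = 2*x^2 + 9*x/5 - 3.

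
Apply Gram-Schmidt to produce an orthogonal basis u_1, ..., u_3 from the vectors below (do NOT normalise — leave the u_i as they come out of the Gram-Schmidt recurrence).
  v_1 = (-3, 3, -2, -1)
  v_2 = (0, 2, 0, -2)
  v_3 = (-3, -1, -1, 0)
Orthogonal basis:
  u_1 = (-3, 3, -2, -1)
  u_2 = (24/23, 22/23, 16/23, -38/23)
  u_3 = (-1, -7/6, 1/3, -7/6)

Apply the Gram-Schmidt recurrence
  u_1 = v_1
  u_i = v_i − Σ_{j<i} ((v_i · u_j) / (u_j · u_j)) · u_j.

Step by step this gives:
  u_1 = (-3, 3, -2, -1)
  u_2 = (24/23, 22/23, 16/23, -38/23)
  u_3 = (-1, -7/6, 1/3, -7/6)

Orthogonality check:
  u_2 · u_1 = 0 (should be 0)
  u_3 · u_1 = 0 (should be 0)
  u_3 · u_2 = 0 (should be 0)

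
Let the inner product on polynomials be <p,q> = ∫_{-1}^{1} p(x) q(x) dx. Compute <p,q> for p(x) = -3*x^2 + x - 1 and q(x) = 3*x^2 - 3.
<p,q> = 32/5

Expand the product: p(x)·q(x) = -9*x^4 + 3*x^3 + 6*x^2 - 3*x + 3.
∫_{-1}^{1} of each monomial x^k gives [2/(k+1) if k even, 0 if k odd]. Integrating term-by-term (or equivalently evaluating the antiderivative F(x) = -9*x^5/5 + 3*x^4/4 + 2*x^3 - 3*x^2/2 + 3*x at the endpoints):
  F(1) − F(−1) = 49/20 − (-79/20) = 32/5.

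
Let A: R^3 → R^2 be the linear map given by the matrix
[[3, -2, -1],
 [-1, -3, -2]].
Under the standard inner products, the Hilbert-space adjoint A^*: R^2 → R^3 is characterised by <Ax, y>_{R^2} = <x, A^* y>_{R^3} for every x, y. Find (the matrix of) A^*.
A^* = A^T =
[[3, -1],
 [-2, -3],
 [-1, -2]]

For real matrices with standard dot products, the defining identity <Ax, y> = <x, A^* y> gives (Ax)^T y = x^T (A^*) y, i.e. x^T A^T y = x^T (A^*) y. Since this holds for all x, y, we must have A^* = A^T. Therefore
A^* =
[[3, -1],
 [-2, -3],
 [-1, -2]].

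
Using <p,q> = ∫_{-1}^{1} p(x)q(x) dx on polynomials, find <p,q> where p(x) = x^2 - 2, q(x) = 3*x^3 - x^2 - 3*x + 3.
<p,q> = -136/15

Expand the product: p(x)·q(x) = 3*x^5 - x^4 - 9*x^3 + 5*x^2 + 6*x - 6.
∫_{-1}^{1} of each monomial x^k gives [2/(k+1) if k even, 0 if k odd]. Integrating term-by-term (or equivalently evaluating the antiderivative F(x) = x^6/2 - x^5/5 - 9*x^4/4 + 5*x^3/3 + 3*x^2 - 6*x at the endpoints):
  F(1) − F(−1) = -197/60 − (347/60) = -136/15.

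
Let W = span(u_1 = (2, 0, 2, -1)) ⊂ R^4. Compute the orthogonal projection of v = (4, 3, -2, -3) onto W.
proj_W(v) = (14/9, 0, 14/9, -7/9)

Set up U = [u_1 | ... | u_1] ∈ R^(4×1). The projector onto W = col(U) is P = U (U^T U)^(-1) U^T.
Compute U^T U =
  [9],
and U^T v = (7).
Solve U^T U · c = U^T v for the coefficients: c = (7/9). The projection is proj_W(v) = U c.
Check: (v - proj_W(v)) · u_1 = 0  (should be 0).
Result: proj_W(v) = (14/9, 0, 14/9, -7/9).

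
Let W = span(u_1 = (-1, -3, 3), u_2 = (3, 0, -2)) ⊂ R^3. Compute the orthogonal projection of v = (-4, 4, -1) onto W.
proj_W(v) = (-317/83, 699/166, -121/166)

Set up U = [u_1 | ... | u_2] ∈ R^(3×2). The projector onto W = col(U) is P = U (U^T U)^(-1) U^T.
Compute U^T U =
  [19, -9]
  [-9, 13],
and U^T v = (-11, -10).
Solve U^T U · c = U^T v for the coefficients: c = (-233/166, -289/166). The projection is proj_W(v) = U c.
Check: (v - proj_W(v)) · u_1 = 0  (should be 0).
Check: (v - proj_W(v)) · u_2 = 0  (should be 0).
Result: proj_W(v) = (-317/83, 699/166, -121/166).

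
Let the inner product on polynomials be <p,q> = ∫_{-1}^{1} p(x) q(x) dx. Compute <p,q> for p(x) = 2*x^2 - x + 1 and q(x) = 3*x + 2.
<p,q> = 14/3

Expand the product: p(x)·q(x) = 6*x^3 + x^2 + x + 2.
∫_{-1}^{1} of each monomial x^k gives [2/(k+1) if k even, 0 if k odd]. Integrating term-by-term (or equivalently evaluating the antiderivative F(x) = 3*x^4/2 + x^3/3 + x^2/2 + 2*x at the endpoints):
  F(1) − F(−1) = 13/3 − (-1/3) = 14/3.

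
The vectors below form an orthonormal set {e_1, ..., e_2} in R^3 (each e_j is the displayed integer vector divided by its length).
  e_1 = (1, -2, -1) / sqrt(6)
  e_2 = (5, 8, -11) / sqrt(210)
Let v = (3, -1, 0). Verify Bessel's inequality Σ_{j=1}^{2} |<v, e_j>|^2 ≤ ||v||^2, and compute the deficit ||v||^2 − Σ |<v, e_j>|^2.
Σ |<v, e_j>|^2 = 22/5; ||v||^2 = 10; deficit = 28/5

Write each e_j = u_j / sqrt(<u_j, u_j>) where u_j is the displayed integer vector. Then <v, e_j> = <v, u_j> / sqrt(<u_j, u_j>), so |<v, e_j>|^2 = <v, u_j>^2 / <u_j, u_j>.
Coefficients: <v, e_1> = 5/sqrt(6), <v, e_2> = 7/sqrt(210).
Square and sum: Σ |<v, e_j>|^2 = 22/5.
Compute ||v||^2 = v·v = 10.
Deficit = 10 − 22/5 = 28/5 ≥ 0, confirming Bessel's inequality. (The deficit equals ||v − Σ <v,e_j> e_j||^2, the squared distance from v to span{e_j}.)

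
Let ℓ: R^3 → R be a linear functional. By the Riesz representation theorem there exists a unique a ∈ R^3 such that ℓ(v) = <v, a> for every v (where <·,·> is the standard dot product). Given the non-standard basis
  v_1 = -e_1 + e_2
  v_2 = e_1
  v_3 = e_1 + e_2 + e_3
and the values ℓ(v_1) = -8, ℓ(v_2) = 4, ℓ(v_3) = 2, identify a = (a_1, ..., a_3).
a = (4, -4, 2)

Write a = (a_1, ..., a_3) in the standard basis. For each basis vector v_i, ℓ(v_i) = <v_i, a> is a linear equation in the a_j's. Collect the n equations into a matrix system V a = ℓ, where row i of V is v_i (expressed in the standard basis). Since V is invertible (lower-triangular with 1s on the diagonal, up to permutation), solve by back-substitution:
  V =
[[-1, 1, 0],
 [1, 0, 0],
 [1, 1, 1]]
  V a = (-8, 4, 2)
Solving gives a = (4, -4, 2).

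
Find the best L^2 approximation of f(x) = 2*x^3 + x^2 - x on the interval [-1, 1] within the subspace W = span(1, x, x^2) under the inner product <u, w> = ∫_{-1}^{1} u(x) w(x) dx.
g(x) = x^2 + x/5

The best approximation g ∈ W is the orthogonal projection of f onto W. Writing g = a_0 + a_1 x + a_2 x^2, the coefficients solve the normal equations G · a = b where
  G_{ij} = <φ_i, φ_j> and b_i = <f, φ_i>, with φ_0 = 1, φ_1 = x, φ_2 = x^2.
G =
  [2, 0, 2/3]
  [0, 2/3, 0]
  [2/3, 0, 2/5],
b = (2/3, 2/15, 2/5).
Solving gives a_0 = 0, a_1 = 1/5, a_2 = 1, so
  g(x) = x^2 + x/5.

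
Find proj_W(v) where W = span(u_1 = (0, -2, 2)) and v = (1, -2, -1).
proj_W(v) = (0, -1/2, 1/2)

Set up U = [u_1 | ... | u_1] ∈ R^(3×1). The projector onto W = col(U) is P = U (U^T U)^(-1) U^T.
Compute U^T U =
  [8],
and U^T v = (2).
Solve U^T U · c = U^T v for the coefficients: c = (1/4). The projection is proj_W(v) = U c.
Check: (v - proj_W(v)) · u_1 = 0  (should be 0).
Result: proj_W(v) = (0, -1/2, 1/2).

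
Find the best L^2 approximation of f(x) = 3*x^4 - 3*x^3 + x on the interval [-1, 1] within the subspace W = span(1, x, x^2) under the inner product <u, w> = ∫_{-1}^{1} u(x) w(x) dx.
g(x) = 18*x^2/7 - 4*x/5 - 9/35

The best approximation g ∈ W is the orthogonal projection of f onto W. Writing g = a_0 + a_1 x + a_2 x^2, the coefficients solve the normal equations G · a = b where
  G_{ij} = <φ_i, φ_j> and b_i = <f, φ_i>, with φ_0 = 1, φ_1 = x, φ_2 = x^2.
G =
  [2, 0, 2/3]
  [0, 2/3, 0]
  [2/3, 0, 2/5],
b = (6/5, -8/15, 6/7).
Solving gives a_0 = -9/35, a_1 = -4/5, a_2 = 18/7, so
  g(x) = 18*x^2/7 - 4*x/5 - 9/35.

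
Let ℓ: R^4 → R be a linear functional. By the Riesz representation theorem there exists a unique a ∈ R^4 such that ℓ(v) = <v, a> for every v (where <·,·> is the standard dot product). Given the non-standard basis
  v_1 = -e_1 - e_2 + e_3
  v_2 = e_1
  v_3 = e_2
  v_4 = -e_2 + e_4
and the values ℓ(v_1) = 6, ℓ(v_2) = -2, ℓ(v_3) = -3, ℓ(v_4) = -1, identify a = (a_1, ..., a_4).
a = (-2, -3, 1, -4)

Write a = (a_1, ..., a_4) in the standard basis. For each basis vector v_i, ℓ(v_i) = <v_i, a> is a linear equation in the a_j's. Collect the n equations into a matrix system V a = ℓ, where row i of V is v_i (expressed in the standard basis). Since V is invertible (lower-triangular with 1s on the diagonal, up to permutation), solve by back-substitution:
  V =
[[-1, -1, 1, 0],
 [1, 0, 0, 0],
 [0, 1, 0, 0],
 [0, -1, 0, 1]]
  V a = (6, -2, -3, -1)
Solving gives a = (-2, -3, 1, -4).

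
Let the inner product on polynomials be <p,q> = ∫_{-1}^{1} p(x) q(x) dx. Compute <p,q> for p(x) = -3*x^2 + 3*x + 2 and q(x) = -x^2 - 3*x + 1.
<p,q> = -62/15

Expand the product: p(x)·q(x) = 3*x^4 + 6*x^3 - 14*x^2 - 3*x + 2.
∫_{-1}^{1} of each monomial x^k gives [2/(k+1) if k even, 0 if k odd]. Integrating term-by-term (or equivalently evaluating the antiderivative F(x) = 3*x^5/5 + 3*x^4/2 - 14*x^3/3 - 3*x^2/2 + 2*x at the endpoints):
  F(1) − F(−1) = -31/15 − (31/15) = -62/15.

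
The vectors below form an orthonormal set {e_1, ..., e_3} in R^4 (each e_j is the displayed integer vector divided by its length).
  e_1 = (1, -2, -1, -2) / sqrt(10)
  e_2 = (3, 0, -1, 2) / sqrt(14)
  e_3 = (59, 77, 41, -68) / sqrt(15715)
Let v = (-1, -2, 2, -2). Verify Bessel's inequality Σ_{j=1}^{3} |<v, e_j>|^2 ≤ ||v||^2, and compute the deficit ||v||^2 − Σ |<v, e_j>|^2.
Σ |<v, e_j>|^2 = 3721/449; ||v||^2 = 13; deficit = 2116/449

Write each e_j = u_j / sqrt(<u_j, u_j>) where u_j is the displayed integer vector. Then <v, e_j> = <v, u_j> / sqrt(<u_j, u_j>), so |<v, e_j>|^2 = <v, u_j>^2 / <u_j, u_j>.
Coefficients: <v, e_1> = 5/sqrt(10), <v, e_2> = -9/sqrt(14), <v, e_3> = 5/sqrt(15715).
Square and sum: Σ |<v, e_j>|^2 = 3721/449.
Compute ||v||^2 = v·v = 13.
Deficit = 13 − 3721/449 = 2116/449 ≥ 0, confirming Bessel's inequality. (The deficit equals ||v − Σ <v,e_j> e_j||^2, the squared distance from v to span{e_j}.)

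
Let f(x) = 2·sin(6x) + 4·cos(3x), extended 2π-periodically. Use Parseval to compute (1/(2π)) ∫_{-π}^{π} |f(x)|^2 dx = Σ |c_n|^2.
Σ |c_n|^2 = 10

Expand |f|^2 and use orthogonality of {sin(nx), cos(mx)} on [-π, π]:
  ∫_{-π}^{π} sin(nx)^2 dx = π, ∫ cos(mx)^2 dx = π, and cross terms integrate to 0.
So ∫_{-π}^{π} f(x)^2 dx = 2^2 · π + 4^2 · π = (4 + 16)π.
Divide by 2π: (4 + 16)/2 = 10.
By Parseval, this equals Σ |c_n|^2.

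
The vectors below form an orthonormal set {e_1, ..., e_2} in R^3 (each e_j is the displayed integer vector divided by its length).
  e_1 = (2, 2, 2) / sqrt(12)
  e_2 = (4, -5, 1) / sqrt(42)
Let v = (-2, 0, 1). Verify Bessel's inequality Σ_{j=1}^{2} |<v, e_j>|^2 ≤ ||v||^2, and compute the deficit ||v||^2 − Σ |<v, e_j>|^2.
Σ |<v, e_j>|^2 = 3/2; ||v||^2 = 5; deficit = 7/2

Write each e_j = u_j / sqrt(<u_j, u_j>) where u_j is the displayed integer vector. Then <v, e_j> = <v, u_j> / sqrt(<u_j, u_j>), so |<v, e_j>|^2 = <v, u_j>^2 / <u_j, u_j>.
Coefficients: <v, e_1> = -2/sqrt(12), <v, e_2> = -7/sqrt(42).
Square and sum: Σ |<v, e_j>|^2 = 3/2.
Compute ||v||^2 = v·v = 5.
Deficit = 5 − 3/2 = 7/2 ≥ 0, confirming Bessel's inequality. (The deficit equals ||v − Σ <v,e_j> e_j||^2, the squared distance from v to span{e_j}.)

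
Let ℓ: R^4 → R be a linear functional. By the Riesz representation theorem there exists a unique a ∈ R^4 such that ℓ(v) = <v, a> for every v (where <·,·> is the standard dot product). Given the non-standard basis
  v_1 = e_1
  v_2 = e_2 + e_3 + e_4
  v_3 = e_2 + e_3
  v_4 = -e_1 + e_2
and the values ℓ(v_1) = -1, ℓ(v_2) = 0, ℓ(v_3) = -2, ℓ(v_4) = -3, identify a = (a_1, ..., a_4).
a = (-1, -4, 2, 2)

Write a = (a_1, ..., a_4) in the standard basis. For each basis vector v_i, ℓ(v_i) = <v_i, a> is a linear equation in the a_j's. Collect the n equations into a matrix system V a = ℓ, where row i of V is v_i (expressed in the standard basis). Since V is invertible (lower-triangular with 1s on the diagonal, up to permutation), solve by back-substitution:
  V =
[[1, 0, 0, 0],
 [0, 1, 1, 1],
 [0, 1, 1, 0],
 [-1, 1, 0, 0]]
  V a = (-1, 0, -2, -3)
Solving gives a = (-1, -4, 2, 2).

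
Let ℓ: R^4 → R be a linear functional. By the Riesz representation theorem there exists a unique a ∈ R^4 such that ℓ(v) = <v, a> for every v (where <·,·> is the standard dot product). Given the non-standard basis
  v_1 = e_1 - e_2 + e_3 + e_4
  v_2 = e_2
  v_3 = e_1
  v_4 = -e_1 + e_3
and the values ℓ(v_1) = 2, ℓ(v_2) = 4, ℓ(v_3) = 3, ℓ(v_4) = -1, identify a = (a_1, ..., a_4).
a = (3, 4, 2, 1)

Write a = (a_1, ..., a_4) in the standard basis. For each basis vector v_i, ℓ(v_i) = <v_i, a> is a linear equation in the a_j's. Collect the n equations into a matrix system V a = ℓ, where row i of V is v_i (expressed in the standard basis). Since V is invertible (lower-triangular with 1s on the diagonal, up to permutation), solve by back-substitution:
  V =
[[1, -1, 1, 1],
 [0, 1, 0, 0],
 [1, 0, 0, 0],
 [-1, 0, 1, 0]]
  V a = (2, 4, 3, -1)
Solving gives a = (3, 4, 2, 1).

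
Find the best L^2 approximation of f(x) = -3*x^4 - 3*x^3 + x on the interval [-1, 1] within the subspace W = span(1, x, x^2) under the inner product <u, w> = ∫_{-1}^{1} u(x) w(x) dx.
g(x) = -18*x^2/7 - 4*x/5 + 9/35

The best approximation g ∈ W is the orthogonal projection of f onto W. Writing g = a_0 + a_1 x + a_2 x^2, the coefficients solve the normal equations G · a = b where
  G_{ij} = <φ_i, φ_j> and b_i = <f, φ_i>, with φ_0 = 1, φ_1 = x, φ_2 = x^2.
G =
  [2, 0, 2/3]
  [0, 2/3, 0]
  [2/3, 0, 2/5],
b = (-6/5, -8/15, -6/7).
Solving gives a_0 = 9/35, a_1 = -4/5, a_2 = -18/7, so
  g(x) = -18*x^2/7 - 4*x/5 + 9/35.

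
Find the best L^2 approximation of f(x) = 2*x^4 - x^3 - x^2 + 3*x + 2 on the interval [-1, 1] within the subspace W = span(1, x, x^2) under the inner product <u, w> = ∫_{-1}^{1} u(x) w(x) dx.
g(x) = 5*x^2/7 + 12*x/5 + 64/35

The best approximation g ∈ W is the orthogonal projection of f onto W. Writing g = a_0 + a_1 x + a_2 x^2, the coefficients solve the normal equations G · a = b where
  G_{ij} = <φ_i, φ_j> and b_i = <f, φ_i>, with φ_0 = 1, φ_1 = x, φ_2 = x^2.
G =
  [2, 0, 2/3]
  [0, 2/3, 0]
  [2/3, 0, 2/5],
b = (62/15, 8/5, 158/105).
Solving gives a_0 = 64/35, a_1 = 12/5, a_2 = 5/7, so
  g(x) = 5*x^2/7 + 12*x/5 + 64/35.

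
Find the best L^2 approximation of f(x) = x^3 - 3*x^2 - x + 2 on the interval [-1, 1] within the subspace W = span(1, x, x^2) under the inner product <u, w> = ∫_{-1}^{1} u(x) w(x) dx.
g(x) = -3*x^2 - 2*x/5 + 2

The best approximation g ∈ W is the orthogonal projection of f onto W. Writing g = a_0 + a_1 x + a_2 x^2, the coefficients solve the normal equations G · a = b where
  G_{ij} = <φ_i, φ_j> and b_i = <f, φ_i>, with φ_0 = 1, φ_1 = x, φ_2 = x^2.
G =
  [2, 0, 2/3]
  [0, 2/3, 0]
  [2/3, 0, 2/5],
b = (2, -4/15, 2/15).
Solving gives a_0 = 2, a_1 = -2/5, a_2 = -3, so
  g(x) = -3*x^2 - 2*x/5 + 2.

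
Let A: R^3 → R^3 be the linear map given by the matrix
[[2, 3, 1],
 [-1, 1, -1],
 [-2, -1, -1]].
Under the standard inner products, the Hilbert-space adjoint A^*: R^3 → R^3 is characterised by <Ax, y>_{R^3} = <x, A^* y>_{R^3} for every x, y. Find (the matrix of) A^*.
A^* = A^T =
[[2, -1, -2],
 [3, 1, -1],
 [1, -1, -1]]

For real matrices with standard dot products, the defining identity <Ax, y> = <x, A^* y> gives (Ax)^T y = x^T (A^*) y, i.e. x^T A^T y = x^T (A^*) y. Since this holds for all x, y, we must have A^* = A^T. Therefore
A^* =
[[2, -1, -2],
 [3, 1, -1],
 [1, -1, -1]].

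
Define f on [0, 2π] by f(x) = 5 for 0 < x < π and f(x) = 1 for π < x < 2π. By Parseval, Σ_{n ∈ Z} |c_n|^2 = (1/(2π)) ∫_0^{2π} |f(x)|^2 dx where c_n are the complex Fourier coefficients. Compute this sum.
Σ |c_n|^2 = 13

Parseval equates the L^2 energy of f (normalised by 1/(2π)) with the ℓ^2 sum of its Fourier coefficients: (1/(2π)) ∫_0^{2π} |f|^2 = Σ |c_n|^2.
Compute the left side: (1/(2π)) [∫_0^π 5^2 dx + ∫_π^{2π} 1^2 dx] = (1/(2π)) · (25π + 1π) = (25 + 1)/2 = 13.
So Σ_{n ∈ Z} |c_n|^2 = 13.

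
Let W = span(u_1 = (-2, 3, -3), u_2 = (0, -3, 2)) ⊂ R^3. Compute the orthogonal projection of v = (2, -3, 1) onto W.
proj_W(v) = (86/61, -135/61, 133/61)

Set up U = [u_1 | ... | u_2] ∈ R^(3×2). The projector onto W = col(U) is P = U (U^T U)^(-1) U^T.
Compute U^T U =
  [22, -15]
  [-15, 13],
and U^T v = (-16, 11).
Solve U^T U · c = U^T v for the coefficients: c = (-43/61, 2/61). The projection is proj_W(v) = U c.
Check: (v - proj_W(v)) · u_1 = 0  (should be 0).
Check: (v - proj_W(v)) · u_2 = 0  (should be 0).
Result: proj_W(v) = (86/61, -135/61, 133/61).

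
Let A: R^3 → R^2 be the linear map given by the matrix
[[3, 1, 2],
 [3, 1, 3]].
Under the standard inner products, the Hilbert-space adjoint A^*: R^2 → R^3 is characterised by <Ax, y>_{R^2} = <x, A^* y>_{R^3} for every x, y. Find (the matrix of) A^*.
A^* = A^T =
[[3, 3],
 [1, 1],
 [2, 3]]

For real matrices with standard dot products, the defining identity <Ax, y> = <x, A^* y> gives (Ax)^T y = x^T (A^*) y, i.e. x^T A^T y = x^T (A^*) y. Since this holds for all x, y, we must have A^* = A^T. Therefore
A^* =
[[3, 3],
 [1, 1],
 [2, 3]].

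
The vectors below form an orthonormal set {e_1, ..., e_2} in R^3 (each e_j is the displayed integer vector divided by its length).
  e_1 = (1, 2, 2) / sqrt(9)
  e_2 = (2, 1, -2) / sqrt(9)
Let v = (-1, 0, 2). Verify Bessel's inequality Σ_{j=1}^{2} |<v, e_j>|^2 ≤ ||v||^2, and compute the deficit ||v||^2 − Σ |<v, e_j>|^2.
Σ |<v, e_j>|^2 = 5; ||v||^2 = 5; deficit = 0

Write each e_j = u_j / sqrt(<u_j, u_j>) where u_j is the displayed integer vector. Then <v, e_j> = <v, u_j> / sqrt(<u_j, u_j>), so |<v, e_j>|^2 = <v, u_j>^2 / <u_j, u_j>.
Coefficients: <v, e_1> = 3/sqrt(9), <v, e_2> = -6/sqrt(9).
Square and sum: Σ |<v, e_j>|^2 = 5.
Compute ||v||^2 = v·v = 5.
Deficit = 5 − 5 = 0 ≥ 0, confirming Bessel's inequality. (The deficit equals ||v − Σ <v,e_j> e_j||^2, the squared distance from v to span{e_j}.)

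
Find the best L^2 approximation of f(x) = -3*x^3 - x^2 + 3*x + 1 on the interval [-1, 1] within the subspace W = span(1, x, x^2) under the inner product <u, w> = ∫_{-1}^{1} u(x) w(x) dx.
g(x) = -x^2 + 6*x/5 + 1

The best approximation g ∈ W is the orthogonal projection of f onto W. Writing g = a_0 + a_1 x + a_2 x^2, the coefficients solve the normal equations G · a = b where
  G_{ij} = <φ_i, φ_j> and b_i = <f, φ_i>, with φ_0 = 1, φ_1 = x, φ_2 = x^2.
G =
  [2, 0, 2/3]
  [0, 2/3, 0]
  [2/3, 0, 2/5],
b = (4/3, 4/5, 4/15).
Solving gives a_0 = 1, a_1 = 6/5, a_2 = -1, so
  g(x) = -x^2 + 6*x/5 + 1.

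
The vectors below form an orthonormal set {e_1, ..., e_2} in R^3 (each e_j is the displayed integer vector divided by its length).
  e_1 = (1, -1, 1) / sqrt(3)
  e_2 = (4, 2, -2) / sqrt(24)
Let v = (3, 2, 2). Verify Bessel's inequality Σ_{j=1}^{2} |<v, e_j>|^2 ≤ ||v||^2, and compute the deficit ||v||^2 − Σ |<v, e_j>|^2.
Σ |<v, e_j>|^2 = 9; ||v||^2 = 17; deficit = 8

Write each e_j = u_j / sqrt(<u_j, u_j>) where u_j is the displayed integer vector. Then <v, e_j> = <v, u_j> / sqrt(<u_j, u_j>), so |<v, e_j>|^2 = <v, u_j>^2 / <u_j, u_j>.
Coefficients: <v, e_1> = 3/sqrt(3), <v, e_2> = 12/sqrt(24).
Square and sum: Σ |<v, e_j>|^2 = 9.
Compute ||v||^2 = v·v = 17.
Deficit = 17 − 9 = 8 ≥ 0, confirming Bessel's inequality. (The deficit equals ||v − Σ <v,e_j> e_j||^2, the squared distance from v to span{e_j}.)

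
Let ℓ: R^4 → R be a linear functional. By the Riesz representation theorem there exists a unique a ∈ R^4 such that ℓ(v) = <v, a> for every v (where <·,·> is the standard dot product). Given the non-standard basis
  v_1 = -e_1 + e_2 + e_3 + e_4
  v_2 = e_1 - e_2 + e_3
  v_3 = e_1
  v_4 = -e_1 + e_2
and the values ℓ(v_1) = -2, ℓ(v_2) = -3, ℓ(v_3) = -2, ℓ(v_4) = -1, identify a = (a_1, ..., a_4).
a = (-2, -3, -4, 3)

Write a = (a_1, ..., a_4) in the standard basis. For each basis vector v_i, ℓ(v_i) = <v_i, a> is a linear equation in the a_j's. Collect the n equations into a matrix system V a = ℓ, where row i of V is v_i (expressed in the standard basis). Since V is invertible (lower-triangular with 1s on the diagonal, up to permutation), solve by back-substitution:
  V =
[[-1, 1, 1, 1],
 [1, -1, 1, 0],
 [1, 0, 0, 0],
 [-1, 1, 0, 0]]
  V a = (-2, -3, -2, -1)
Solving gives a = (-2, -3, -4, 3).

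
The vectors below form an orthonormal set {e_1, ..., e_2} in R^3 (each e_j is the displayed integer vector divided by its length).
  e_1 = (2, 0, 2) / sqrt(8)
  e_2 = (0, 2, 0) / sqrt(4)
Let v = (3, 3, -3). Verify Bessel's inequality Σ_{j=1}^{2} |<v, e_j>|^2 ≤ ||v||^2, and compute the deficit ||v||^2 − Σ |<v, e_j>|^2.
Σ |<v, e_j>|^2 = 9; ||v||^2 = 27; deficit = 18

Write each e_j = u_j / sqrt(<u_j, u_j>) where u_j is the displayed integer vector. Then <v, e_j> = <v, u_j> / sqrt(<u_j, u_j>), so |<v, e_j>|^2 = <v, u_j>^2 / <u_j, u_j>.
Coefficients: <v, e_1> = 0/sqrt(8), <v, e_2> = 6/sqrt(4).
Square and sum: Σ |<v, e_j>|^2 = 9.
Compute ||v||^2 = v·v = 27.
Deficit = 27 − 9 = 18 ≥ 0, confirming Bessel's inequality. (The deficit equals ||v − Σ <v,e_j> e_j||^2, the squared distance from v to span{e_j}.)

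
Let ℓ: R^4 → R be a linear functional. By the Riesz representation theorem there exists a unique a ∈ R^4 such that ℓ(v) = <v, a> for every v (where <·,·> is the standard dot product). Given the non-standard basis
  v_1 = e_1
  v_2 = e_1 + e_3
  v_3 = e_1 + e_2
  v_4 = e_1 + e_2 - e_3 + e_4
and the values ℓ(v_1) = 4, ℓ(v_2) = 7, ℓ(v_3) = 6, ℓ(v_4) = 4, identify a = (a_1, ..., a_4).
a = (4, 2, 3, 1)

Write a = (a_1, ..., a_4) in the standard basis. For each basis vector v_i, ℓ(v_i) = <v_i, a> is a linear equation in the a_j's. Collect the n equations into a matrix system V a = ℓ, where row i of V is v_i (expressed in the standard basis). Since V is invertible (lower-triangular with 1s on the diagonal, up to permutation), solve by back-substitution:
  V =
[[1, 0, 0, 0],
 [1, 0, 1, 0],
 [1, 1, 0, 0],
 [1, 1, -1, 1]]
  V a = (4, 7, 6, 4)
Solving gives a = (4, 2, 3, 1).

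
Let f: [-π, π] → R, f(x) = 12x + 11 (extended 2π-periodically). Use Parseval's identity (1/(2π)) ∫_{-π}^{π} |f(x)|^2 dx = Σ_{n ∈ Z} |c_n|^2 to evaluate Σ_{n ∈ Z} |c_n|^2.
Σ |c_n|^2 = 48π^2 + 121

Expand and integrate term by term over [-π, π]:
  ∫ (12x)^2 dx = 144·(2π^3/3); ∫ 2·12·(11)·x dx = 0 (odd integrand); ∫ 11^2 dx = 121·2π.
So (1/(2π)) ∫_{-π}^{π} (12x + 11)^2 dx = 144π^2/3 + 121 = 48π^2 + 121.
Parseval ⇒ Σ |c_n|^2 = 48π^2 + 121.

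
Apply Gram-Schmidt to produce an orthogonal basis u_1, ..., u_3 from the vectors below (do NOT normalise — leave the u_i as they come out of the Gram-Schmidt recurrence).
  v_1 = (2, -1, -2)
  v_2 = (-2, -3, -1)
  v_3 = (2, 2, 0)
Orthogonal basis:
  u_1 = (2, -1, -2)
  u_2 = (-20/9, -26/9, -7/9)
  u_3 = (-2/25, 12/125, -16/125)

Apply the Gram-Schmidt recurrence
  u_1 = v_1
  u_i = v_i − Σ_{j<i} ((v_i · u_j) / (u_j · u_j)) · u_j.

Step by step this gives:
  u_1 = (2, -1, -2)
  u_2 = (-20/9, -26/9, -7/9)
  u_3 = (-2/25, 12/125, -16/125)

Orthogonality check:
  u_2 · u_1 = 0 (should be 0)
  u_3 · u_1 = 0 (should be 0)
  u_3 · u_2 = 0 (should be 0)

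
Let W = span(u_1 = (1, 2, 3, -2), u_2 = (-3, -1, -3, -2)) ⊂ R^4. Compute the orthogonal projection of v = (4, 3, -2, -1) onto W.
proj_W(v) = (133/157, 101/157, 201/157, -2/157)

Set up U = [u_1 | ... | u_2] ∈ R^(4×2). The projector onto W = col(U) is P = U (U^T U)^(-1) U^T.
Compute U^T U =
  [18, -10]
  [-10, 23],
and U^T v = (6, -7).
Solve U^T U · c = U^T v for the coefficients: c = (34/157, -33/157). The projection is proj_W(v) = U c.
Check: (v - proj_W(v)) · u_1 = 0  (should be 0).
Check: (v - proj_W(v)) · u_2 = 0  (should be 0).
Result: proj_W(v) = (133/157, 101/157, 201/157, -2/157).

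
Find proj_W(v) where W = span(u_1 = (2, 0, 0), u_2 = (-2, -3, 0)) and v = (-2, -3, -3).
proj_W(v) = (-2, -3, 0)

Set up U = [u_1 | ... | u_2] ∈ R^(3×2). The projector onto W = col(U) is P = U (U^T U)^(-1) U^T.
Compute U^T U =
  [4, -4]
  [-4, 13],
and U^T v = (-4, 13).
Solve U^T U · c = U^T v for the coefficients: c = (0, 1). The projection is proj_W(v) = U c.
Check: (v - proj_W(v)) · u_1 = 0  (should be 0).
Check: (v - proj_W(v)) · u_2 = 0  (should be 0).
Result: proj_W(v) = (-2, -3, 0).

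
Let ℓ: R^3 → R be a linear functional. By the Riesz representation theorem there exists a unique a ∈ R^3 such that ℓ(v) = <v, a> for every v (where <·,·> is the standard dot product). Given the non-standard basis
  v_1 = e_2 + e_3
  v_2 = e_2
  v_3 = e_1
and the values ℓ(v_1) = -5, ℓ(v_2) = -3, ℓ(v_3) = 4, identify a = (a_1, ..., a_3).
a = (4, -3, -2)

Write a = (a_1, ..., a_3) in the standard basis. For each basis vector v_i, ℓ(v_i) = <v_i, a> is a linear equation in the a_j's. Collect the n equations into a matrix system V a = ℓ, where row i of V is v_i (expressed in the standard basis). Since V is invertible (lower-triangular with 1s on the diagonal, up to permutation), solve by back-substitution:
  V =
[[0, 1, 1],
 [0, 1, 0],
 [1, 0, 0]]
  V a = (-5, -3, 4)
Solving gives a = (4, -3, -2).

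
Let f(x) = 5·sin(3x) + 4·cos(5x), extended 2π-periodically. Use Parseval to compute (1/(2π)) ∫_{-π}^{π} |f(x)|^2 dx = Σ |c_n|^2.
Σ |c_n|^2 = 41/2

Expand |f|^2 and use orthogonality of {sin(nx), cos(mx)} on [-π, π]:
  ∫_{-π}^{π} sin(nx)^2 dx = π, ∫ cos(mx)^2 dx = π, and cross terms integrate to 0.
So ∫_{-π}^{π} f(x)^2 dx = 5^2 · π + 4^2 · π = (25 + 16)π.
Divide by 2π: (25 + 16)/2 = 41/2.
By Parseval, this equals Σ |c_n|^2.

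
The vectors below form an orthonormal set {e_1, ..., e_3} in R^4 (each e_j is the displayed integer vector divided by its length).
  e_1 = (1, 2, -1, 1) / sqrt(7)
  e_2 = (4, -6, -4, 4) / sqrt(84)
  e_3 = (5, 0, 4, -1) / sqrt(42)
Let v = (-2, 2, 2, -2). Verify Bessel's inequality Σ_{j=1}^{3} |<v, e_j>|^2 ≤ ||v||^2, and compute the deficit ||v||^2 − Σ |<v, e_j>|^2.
Σ |<v, e_j>|^2 = 16; ||v||^2 = 16; deficit = 0

Write each e_j = u_j / sqrt(<u_j, u_j>) where u_j is the displayed integer vector. Then <v, e_j> = <v, u_j> / sqrt(<u_j, u_j>), so |<v, e_j>|^2 = <v, u_j>^2 / <u_j, u_j>.
Coefficients: <v, e_1> = -2/sqrt(7), <v, e_2> = -36/sqrt(84), <v, e_3> = 0/sqrt(42).
Square and sum: Σ |<v, e_j>|^2 = 16.
Compute ||v||^2 = v·v = 16.
Deficit = 16 − 16 = 0 ≥ 0, confirming Bessel's inequality. (The deficit equals ||v − Σ <v,e_j> e_j||^2, the squared distance from v to span{e_j}.)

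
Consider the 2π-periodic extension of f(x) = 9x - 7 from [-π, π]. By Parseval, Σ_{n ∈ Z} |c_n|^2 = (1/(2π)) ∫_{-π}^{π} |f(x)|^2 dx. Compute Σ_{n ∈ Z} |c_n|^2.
Σ |c_n|^2 = 27π^2 + 49

Expand and integrate term by term over [-π, π]:
  ∫ (9x)^2 dx = 81·(2π^3/3); ∫ 2·9·(-7)·x dx = 0 (odd integrand); ∫ (-7)^2 dx = 49·2π.
So (1/(2π)) ∫_{-π}^{π} (9x - 7)^2 dx = 81π^2/3 + 49 = 27π^2 + 49.
Parseval ⇒ Σ |c_n|^2 = 27π^2 + 49.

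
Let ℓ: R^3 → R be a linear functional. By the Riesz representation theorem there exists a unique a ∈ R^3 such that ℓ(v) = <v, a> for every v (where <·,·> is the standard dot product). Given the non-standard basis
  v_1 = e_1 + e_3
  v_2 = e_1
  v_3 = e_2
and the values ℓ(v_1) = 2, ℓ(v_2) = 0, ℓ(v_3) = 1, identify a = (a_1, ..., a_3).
a = (0, 1, 2)

Write a = (a_1, ..., a_3) in the standard basis. For each basis vector v_i, ℓ(v_i) = <v_i, a> is a linear equation in the a_j's. Collect the n equations into a matrix system V a = ℓ, where row i of V is v_i (expressed in the standard basis). Since V is invertible (lower-triangular with 1s on the diagonal, up to permutation), solve by back-substitution:
  V =
[[1, 0, 1],
 [1, 0, 0],
 [0, 1, 0]]
  V a = (2, 0, 1)
Solving gives a = (0, 1, 2).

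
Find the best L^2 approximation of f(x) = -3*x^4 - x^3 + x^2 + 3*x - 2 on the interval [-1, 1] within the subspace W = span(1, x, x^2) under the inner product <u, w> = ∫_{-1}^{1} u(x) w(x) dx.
g(x) = -11*x^2/7 + 12*x/5 - 61/35

The best approximation g ∈ W is the orthogonal projection of f onto W. Writing g = a_0 + a_1 x + a_2 x^2, the coefficients solve the normal equations G · a = b where
  G_{ij} = <φ_i, φ_j> and b_i = <f, φ_i>, with φ_0 = 1, φ_1 = x, φ_2 = x^2.
G =
  [2, 0, 2/3]
  [0, 2/3, 0]
  [2/3, 0, 2/5],
b = (-68/15, 8/5, -188/105).
Solving gives a_0 = -61/35, a_1 = 12/5, a_2 = -11/7, so
  g(x) = -11*x^2/7 + 12*x/5 - 61/35.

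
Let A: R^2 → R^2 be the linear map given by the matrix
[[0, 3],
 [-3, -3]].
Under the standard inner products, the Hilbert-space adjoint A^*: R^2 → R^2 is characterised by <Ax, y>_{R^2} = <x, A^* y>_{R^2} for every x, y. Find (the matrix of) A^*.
A^* = A^T =
[[0, -3],
 [3, -3]]

For real matrices with standard dot products, the defining identity <Ax, y> = <x, A^* y> gives (Ax)^T y = x^T (A^*) y, i.e. x^T A^T y = x^T (A^*) y. Since this holds for all x, y, we must have A^* = A^T. Therefore
A^* =
[[0, -3],
 [3, -3]].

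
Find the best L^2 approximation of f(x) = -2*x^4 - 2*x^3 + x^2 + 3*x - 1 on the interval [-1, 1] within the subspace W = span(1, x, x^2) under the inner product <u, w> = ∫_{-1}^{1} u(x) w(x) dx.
g(x) = -5*x^2/7 + 9*x/5 - 29/35

The best approximation g ∈ W is the orthogonal projection of f onto W. Writing g = a_0 + a_1 x + a_2 x^2, the coefficients solve the normal equations G · a = b where
  G_{ij} = <φ_i, φ_j> and b_i = <f, φ_i>, with φ_0 = 1, φ_1 = x, φ_2 = x^2.
G =
  [2, 0, 2/3]
  [0, 2/3, 0]
  [2/3, 0, 2/5],
b = (-32/15, 6/5, -88/105).
Solving gives a_0 = -29/35, a_1 = 9/5, a_2 = -5/7, so
  g(x) = -5*x^2/7 + 9*x/5 - 29/35.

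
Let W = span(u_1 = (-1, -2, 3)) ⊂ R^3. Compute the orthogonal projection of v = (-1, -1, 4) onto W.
proj_W(v) = (-15/14, -15/7, 45/14)

Set up U = [u_1 | ... | u_1] ∈ R^(3×1). The projector onto W = col(U) is P = U (U^T U)^(-1) U^T.
Compute U^T U =
  [14],
and U^T v = (15).
Solve U^T U · c = U^T v for the coefficients: c = (15/14). The projection is proj_W(v) = U c.
Check: (v - proj_W(v)) · u_1 = 0  (should be 0).
Result: proj_W(v) = (-15/14, -15/7, 45/14).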